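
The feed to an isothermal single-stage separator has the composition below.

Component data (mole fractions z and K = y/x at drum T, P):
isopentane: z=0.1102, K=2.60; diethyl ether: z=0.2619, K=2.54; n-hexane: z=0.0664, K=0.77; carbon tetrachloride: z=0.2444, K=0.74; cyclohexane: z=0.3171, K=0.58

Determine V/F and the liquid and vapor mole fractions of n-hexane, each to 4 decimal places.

V/F = 0.6793, x_n-hexane = 0.0787, y_n-hexane = 0.0606

Material balance + equilibrium reduce to Σ zᵢ(Kᵢ−1)/(1+V/F(Kᵢ−1)) = 0.
Feasibility: ΣzᵢKᵢ = 1.3676, Σzᵢ/Kᵢ = 1.1087 — both > 1, two phases present.
Newton iteration, V/F⁰ = 0.33:
  V/F = 0.3300: g = 0.14217, g' = -0.4932 → V/F = 0.6183
  V/F = 0.6183: g = 0.02182, g' = -0.3646 → V/F = 0.6781
  V/F = 0.6781: g = 0.00039, g' = -0.3522 → V/F = 0.6793
Converged at V/F = 0.6793.
Compositions from xᵢ = zᵢ/(1+V/F(Kᵢ−1)), yᵢ = Kᵢxᵢ:
  isopentane: x = 0.0528, y = 0.1373
  diethyl ether: x = 0.1280, y = 0.3251
  n-hexane: x = 0.0787, y = 0.0606
  carbon tetrachloride: x = 0.2968, y = 0.2196
  cyclohexane: x = 0.4437, y = 0.2573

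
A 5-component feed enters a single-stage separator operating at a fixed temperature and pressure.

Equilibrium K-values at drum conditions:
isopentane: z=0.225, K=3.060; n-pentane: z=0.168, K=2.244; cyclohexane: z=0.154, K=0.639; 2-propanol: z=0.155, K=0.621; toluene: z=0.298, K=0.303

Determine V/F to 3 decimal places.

V/F = 0.362

Iterate (Newton) starting at V/F = 0.36:
  V/F = 0.360: g = 0.0013, g' = -0.753 → V/F = 0.362
Converged at V/F = 0.362.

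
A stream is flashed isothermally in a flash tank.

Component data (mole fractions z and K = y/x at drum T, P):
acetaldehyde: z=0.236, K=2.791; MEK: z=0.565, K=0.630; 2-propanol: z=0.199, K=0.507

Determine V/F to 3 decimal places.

V/F = 0.160

Rachford–Rice: g(V/F) = Σ zᵢ(Kᵢ−1)/(1+V/F(Kᵢ−1)) = 0.
g(0) = ΣzᵢKᵢ − 1 = 0.116 and g(1) = 1 − Σzᵢ/Kᵢ = -0.374, so a root lies in (0, 1).
Iterate (Newton) starting at V/F = 0.5:
  V/F = 0.500: g = -0.1637, g' = -0.412 → V/F = 0.103
  V/F = 0.103: g = 0.0362, g' = -0.677 → V/F = 0.156
  V/F = 0.156: g = 0.0020, g' = -0.606 → V/F = 0.160
Converged at V/F = 0.160.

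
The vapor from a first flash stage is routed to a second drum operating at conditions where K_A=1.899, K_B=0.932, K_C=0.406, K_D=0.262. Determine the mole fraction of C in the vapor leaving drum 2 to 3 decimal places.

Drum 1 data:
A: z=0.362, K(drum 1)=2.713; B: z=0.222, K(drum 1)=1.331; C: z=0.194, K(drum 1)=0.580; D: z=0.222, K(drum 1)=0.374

y_C (drum 2) = 0.086

Drum 1:
Newton iteration, ψ₁⁰ = 0.5:
  ψ₁ = 0.500: g = 0.0916, g' = -0.565 → ψ₁ = 0.662
  ψ₁ = 0.662: g = 0.0006, g' = -0.569 → ψ₁ = 0.663
Converged at ψ₁ = 0.663.
Drum-1 compositions:
  A: x = 0.169, y = 0.460
  B: x = 0.182, y = 0.242
  C: x = 0.269, y = 0.156
  D: x = 0.380, y = 0.142
Drum-2 feed = drum-1 vapor: z₂ = (0.4598, 0.2423, 0.1560, 0.1420).
Drum 2:
Let ψ₂ = V/F and solve Σ zᵢ(Kᵢ−1)/(1+ψ₂(Kᵢ−1)) = 0.
g(0) = ΣzᵢKᵢ − 1 = 0.199 and g(1) = 1 − Σzᵢ/Kᵢ = -0.428, so a root lies in (0, 1).
Newton–Raphson from ψ₂ = 0.5:
  ψ₂ = 0.500: g = -0.0297, g' = -0.484 → ψ₂ = 0.439
  ψ₂ = 0.439: g = -0.0007, g' = -0.462 → ψ₂ = 0.437
Converged at ψ₂ = 0.437.
  A: x = 0.330, y = 0.627
  B: x = 0.250, y = 0.233
  C: x = 0.211, y = 0.086
  D: x = 0.210, y = 0.055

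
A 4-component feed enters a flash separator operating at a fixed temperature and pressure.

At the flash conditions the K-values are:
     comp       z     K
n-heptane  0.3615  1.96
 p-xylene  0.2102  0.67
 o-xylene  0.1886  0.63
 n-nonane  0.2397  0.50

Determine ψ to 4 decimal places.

Newton–Raphson from ψ = 0.5:
  ψ = 0.5000: g = -0.09401, g' = -0.3303 → ψ = 0.2154
  ψ = 0.2154: g = 0.00275, g' = -0.3610 → ψ = 0.2230
  ψ = 0.2230: g = 0.00001, g' = -0.3593 → ψ = 0.2231
Converged at ψ = 0.2231.

ψ = 0.2231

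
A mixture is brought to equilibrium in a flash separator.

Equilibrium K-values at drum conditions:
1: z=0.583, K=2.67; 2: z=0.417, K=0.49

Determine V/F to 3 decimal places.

Binary case is linear: z₁(K₁−1)(1+V/F(K₂−1)) + z₂(K₂−1)(1+V/F(K₁−1)) = 0
⇒ V/F = [z₁(K₁−1)+z₂(K₂−1)] / [−(K₁−1)(K₂−1)] = 0.7609/0.8517 = 0.893

V/F = 0.893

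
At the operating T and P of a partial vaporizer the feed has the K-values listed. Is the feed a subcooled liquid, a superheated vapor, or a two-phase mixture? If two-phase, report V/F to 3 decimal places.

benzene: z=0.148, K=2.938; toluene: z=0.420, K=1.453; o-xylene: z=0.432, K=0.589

two-phase, V/F = 0.758

ΣzᵢKᵢ = 1.300; Σzᵢ/Kᵢ = 1.073.
Both exceed 1, so a two-phase solution exists.
Rachford–Rice: g(ψ) = Σ zᵢ(Kᵢ−1)/(1+ψ(Kᵢ−1)) = 0.
Newton iteration, ψ⁰ = 0.5:
  ψ = 0.500: g = 0.0773, g' = -0.316 → ψ = 0.744
  ψ = 0.744: g = 0.0039, g' = -0.293 → ψ = 0.758
Converged at ψ = 0.758.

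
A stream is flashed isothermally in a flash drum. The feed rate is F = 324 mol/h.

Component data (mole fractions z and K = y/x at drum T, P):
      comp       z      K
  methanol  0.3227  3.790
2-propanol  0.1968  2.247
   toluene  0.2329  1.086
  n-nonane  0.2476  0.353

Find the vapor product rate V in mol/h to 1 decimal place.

V = 294.2 mol/h

Rachford–Rice: g(V/F) = Σ zᵢ(Kᵢ−1)/(1+V/F(Kᵢ−1)) = 0.
Feasibility: ΣzᵢKᵢ = 2.0056, Σzᵢ/Kᵢ = 1.0886 — both > 1, two phases present.
Iterate (Newton) starting at V/F = 0.5:
  V/F = 0.5000: g = 0.30948, g' = -0.7821 → V/F = 0.8957
  V/F = 0.8957: g = 0.01084, g' = -0.8612 → V/F = 0.9083
  V/F = 0.9083: g = -0.00011, g' = -0.8795 → V/F = 0.9082
Converged at V/F = 0.9082.
Then V = V/F·F = 0.9082·324 = 294.2 mol/h and L = F − V = 29.8 mol/h.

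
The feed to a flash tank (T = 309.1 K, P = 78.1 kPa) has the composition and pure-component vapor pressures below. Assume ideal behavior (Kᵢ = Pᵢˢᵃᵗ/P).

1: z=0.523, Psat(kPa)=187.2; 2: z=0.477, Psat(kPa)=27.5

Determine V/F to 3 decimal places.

V/F = 0.466

Raoult's law: Kᵢ = Pᵢˢᵃᵗ/P = Pᵢˢᵃᵗ/78.1.
  K_1 = 187.2/78.1 = 2.39693, K_2 = 27.5/78.1 = 0.35211
Binary case is linear: z₁(K₁−1)(1+V/F(K₂−1)) + z₂(K₂−1)(1+V/F(K₁−1)) = 0
⇒ V/F = [z₁(K₁−1)+z₂(K₂−1)] / [−(K₁−1)(K₂−1)] = 0.4216/0.9051 = 0.466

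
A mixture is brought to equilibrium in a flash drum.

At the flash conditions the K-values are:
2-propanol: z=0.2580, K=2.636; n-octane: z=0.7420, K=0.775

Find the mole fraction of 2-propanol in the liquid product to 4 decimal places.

x_2-propanol = 0.1209

Binary case is linear: z₁(K₁−1)(1+V/F(K₂−1)) + z₂(K₂−1)(1+V/F(K₁−1)) = 0
⇒ V/F = [z₁(K₁−1)+z₂(K₂−1)] / [−(K₁−1)(K₂−1)] = 0.25514/0.36810 = 0.6931
Compositions from xᵢ = zᵢ/(1+V/F(Kᵢ−1)), yᵢ = Kᵢxᵢ:
  2-propanol: x = 0.1209, y = 0.3187
  n-octane: x = 0.8791, y = 0.6813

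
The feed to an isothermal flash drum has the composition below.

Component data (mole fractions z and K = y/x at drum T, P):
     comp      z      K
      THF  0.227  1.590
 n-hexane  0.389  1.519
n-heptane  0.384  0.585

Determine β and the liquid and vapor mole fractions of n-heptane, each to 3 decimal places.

Material balance + equilibrium reduce to Σ zᵢ(Kᵢ−1)/(1+β(Kᵢ−1)) = 0.
Check two-phase: ΣzᵢKᵢ = 1.176 > 1 and Σzᵢ/Kᵢ = 1.055 > 1, so g(0) = 0.176 > 0 and g(1) = -0.055 < 0.
Newton–Raphson from β = 0.61:
  β = 0.610: g = 0.0385, g' = -0.222 → β = 0.783
  β = 0.783: g = -0.0010, g' = -0.235 → β = 0.779
Converged at β = 0.779.
Compositions from xᵢ = zᵢ/(1+β(Kᵢ−1)), yᵢ = Kᵢxᵢ:
  THF: x = 0.156, y = 0.247
  n-hexane: x = 0.277, y = 0.421
  n-heptane: x = 0.567, y = 0.332

β = 0.779, x_n-heptane = 0.567, y_n-heptane = 0.332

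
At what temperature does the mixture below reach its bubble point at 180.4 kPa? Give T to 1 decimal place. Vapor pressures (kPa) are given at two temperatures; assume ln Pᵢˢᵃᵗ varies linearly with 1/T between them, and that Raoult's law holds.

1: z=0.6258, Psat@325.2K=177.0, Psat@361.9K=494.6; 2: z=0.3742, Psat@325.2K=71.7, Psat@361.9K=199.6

T = 334.1 K

Bubble-point temperature: ΣzᵢPᵢˢᵃᵗ(T) = P. Interpolate ln Pᵢˢᵃᵗ = aᵢ + bᵢ/T.
  T = 325.2 K: ΣzᵢPᵢˢᵃᵗ = 137.60 kPa
  T = 361.9 K: ΣzᵢPᵢˢᵃᵗ = 384.21 kPa
  T = 343.5 K: ΣzᵢPᵢˢᵃᵗ = 235.99 kPa
  T = 334.4 K: ΣzᵢPᵢˢᵃᵗ = 181.80 kPa
  T = 329.8 K: ΣzᵢPᵢˢᵃᵗ = 158.47 kPa
  T = 332.1 K: ΣzᵢPᵢˢᵃᵗ = 169.82 kPa
Interpolating between 332.1 K and 334.4 K gives T ≈ 334.1 K.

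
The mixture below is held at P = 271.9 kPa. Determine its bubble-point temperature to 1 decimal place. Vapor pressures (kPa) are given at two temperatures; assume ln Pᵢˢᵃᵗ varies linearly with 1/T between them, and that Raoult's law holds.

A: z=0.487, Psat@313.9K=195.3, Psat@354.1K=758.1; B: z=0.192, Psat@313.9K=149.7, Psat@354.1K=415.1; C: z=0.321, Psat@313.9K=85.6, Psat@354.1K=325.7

T = 330.9 K

Bubble-point temperature: ΣzᵢPᵢˢᵃᵗ(T) = P. Interpolate ln Pᵢˢᵃᵗ = aᵢ + bᵢ/T.
  T = 313.9 K: ΣzᵢPᵢˢᵃᵗ = 151.33 kPa
  T = 354.1 K: ΣzᵢPᵢˢᵃᵗ = 553.44 kPa
  T = 334.0 K: ΣzᵢPᵢˢᵃᵗ = 300.34 kPa
  T = 323.9 K: ΣzᵢPᵢˢᵃᵗ = 214.98 kPa
  T = 328.9 K: ΣzᵢPᵢˢᵃᵗ = 254.30 kPa
  T = 331.4 K: ΣzᵢPᵢˢᵃᵗ = 276.08 kPa
Interpolating between 328.9 K and 331.4 K gives T ≈ 330.9 K.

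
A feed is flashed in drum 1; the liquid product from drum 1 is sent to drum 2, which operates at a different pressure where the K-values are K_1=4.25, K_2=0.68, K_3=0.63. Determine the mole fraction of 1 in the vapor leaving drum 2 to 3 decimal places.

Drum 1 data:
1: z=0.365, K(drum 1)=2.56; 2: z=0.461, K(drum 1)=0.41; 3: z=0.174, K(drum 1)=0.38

y_1 (drum 2) = 0.396

Drum 1:
Iterate (Newton) starting at ψ₁ = 0.41:
  ψ₁ = 0.410: g = -0.1561, g' = -0.730 → ψ₁ = 0.196
  ψ₁ = 0.196: g = 0.0057, g' = -0.813 → ψ₁ = 0.203
Converged at ψ₁ = 0.203.
Drum-1 compositions:
  1: x = 0.277, y = 0.710
  2: x = 0.524, y = 0.215
  3: x = 0.199, y = 0.076
Drum-2 feed = drum-1 liquid: z₂ = (0.2772, 0.5237, 0.1991).
Drum 2:
Material balance + equilibrium reduce to Σ zᵢ(Kᵢ−1)/(1+ψ₂(Kᵢ−1)) = 0.
Feasibility: ΣzᵢKᵢ = 1.660, Σzᵢ/Kᵢ = 1.151 — both > 1, two phases present.
Newton–Raphson from ψ₂ = 0.5:
  ψ₂ = 0.500: g = 0.0533, g' = -0.542 → ψ₂ = 0.598
  ψ₂ = 0.598: g = 0.0041, g' = -0.465 → ψ₂ = 0.607
Converged at ψ₂ = 0.607.
  1: x = 0.093, y = 0.396
  2: x = 0.650, y = 0.442
  3: x = 0.257, y = 0.162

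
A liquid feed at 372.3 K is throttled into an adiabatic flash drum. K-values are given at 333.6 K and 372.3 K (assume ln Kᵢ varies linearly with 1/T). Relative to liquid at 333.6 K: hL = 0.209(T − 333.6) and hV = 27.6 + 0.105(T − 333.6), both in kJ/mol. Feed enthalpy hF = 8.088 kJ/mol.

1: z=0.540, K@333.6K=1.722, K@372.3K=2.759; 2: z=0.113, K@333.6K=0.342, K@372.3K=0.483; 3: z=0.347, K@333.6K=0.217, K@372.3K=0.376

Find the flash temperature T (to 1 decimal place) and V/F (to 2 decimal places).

Adiabatic flash: solve Rachford–Rice at each trial T, then check hF = ψ·hV(T) + (1−ψ)·hL(T).
  T = 333.6 K: K = (1.722, 0.342, 0.217), RR gives ψ = 0.080, H_out = 2.220 kJ/mol
  T = 372.3 K: K = (2.759, 0.483, 0.376), RR gives ψ = 0.639, H_out = 23.148 kJ/mol
  T = 353.0 K: K = (2.209, 0.410, 0.290), RR gives ψ = 0.412, H_out = 14.587 kJ/mol
  T = 343.3 K: K = (1.957, 0.376, 0.252), RR gives ψ = 0.271, H_out = 9.234 kJ/mol
  T = 338.5 K: K = (1.839, 0.359, 0.234), RR gives ψ = 0.186, H_out = 6.051 kJ/mol
  T = 340.9 K: K = (1.898, 0.367, 0.243), RR gives ψ = 0.230, H_out = 7.700 kJ/mol
Linear interpolation between T = 340.9 (H_out = 7.700) and T = 343.3 (H_out = 9.234) on hF = 8.088 gives T ≈ 341.5 K, at which ψ = 0.24.

T = 341.5 K, V/F = 0.24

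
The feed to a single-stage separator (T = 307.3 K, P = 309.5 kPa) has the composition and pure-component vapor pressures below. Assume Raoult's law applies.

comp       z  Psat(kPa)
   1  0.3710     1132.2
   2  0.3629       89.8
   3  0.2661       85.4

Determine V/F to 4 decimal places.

Raoult's law: Kᵢ = Pᵢˢᵃᵗ/P = Pᵢˢᵃᵗ/309.5.
  K_1 = 1132.2/309.5 = 3.658158, K_2 = 89.8/309.5 = 0.290145, K_3 = 85.4/309.5 = 0.275929
Iterate (Newton) starting at V/F = 0.5:
  V/F = 0.5000: g = -0.27794, g' = -1.2655 → V/F = 0.2804
  V/F = 0.2804: g = 0.00170, g' = -1.3653 → V/F = 0.2816
Converged at V/F = 0.2816.

V/F = 0.2816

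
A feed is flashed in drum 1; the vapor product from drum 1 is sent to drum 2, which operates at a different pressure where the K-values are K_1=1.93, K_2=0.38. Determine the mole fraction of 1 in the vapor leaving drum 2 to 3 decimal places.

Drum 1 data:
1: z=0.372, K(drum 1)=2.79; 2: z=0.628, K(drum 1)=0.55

y_1 (drum 2) = 0.772

Drum 1:
Newton iteration, ψ₁⁰ = 0.5:
  ψ₁ = 0.500: g = -0.0133, g' = -0.544 → ψ₁ = 0.476
Converged at ψ₁ = 0.476.
Drum-1 compositions:
  1: x = 0.201, y = 0.560
  2: x = 0.799, y = 0.440
Drum-2 feed = drum-1 vapor: z₂ = (0.5605, 0.4395).
Drum 2:
Let ψ₂ = V/F and solve Σ zᵢ(Kᵢ−1)/(1+ψ₂(Kᵢ−1)) = 0.
Feasibility: ΣzᵢKᵢ = 1.249, Σzᵢ/Kᵢ = 1.447 — both > 1, two phases present.
Newton–Raphson from ψ₂ = 0.5:
  ψ₂ = 0.500: g = -0.0391, g' = -0.581 → ψ₂ = 0.433
  ψ₂ = 0.433: g = -0.0007, g' = -0.562 → ψ₂ = 0.431
Converged at ψ₂ = 0.431.
  1: x = 0.400, y = 0.772
  2: x = 0.600, y = 0.228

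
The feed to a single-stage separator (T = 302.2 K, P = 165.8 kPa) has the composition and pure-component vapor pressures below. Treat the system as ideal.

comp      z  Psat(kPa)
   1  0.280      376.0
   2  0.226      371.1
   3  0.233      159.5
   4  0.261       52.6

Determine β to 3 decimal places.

Raoult's law: Kᵢ = Pᵢˢᵃᵗ/P = Pᵢˢᵃᵗ/165.8.
  K_1 = 376.0/165.8 = 2.26779, K_2 = 371.1/165.8 = 2.23824, K_3 = 159.5/165.8 = 0.96200, K_4 = 52.6/165.8 = 0.31725
Let β = V/F and solve Σ zᵢ(Kᵢ−1)/(1+β(Kᵢ−1)) = 0.
g(0) = ΣzᵢKᵢ − 1 = 0.448 and g(1) = 1 − Σzᵢ/Kᵢ = -0.289, so a root lies in (0, 1).
Newton iteration, β⁰ = 0.5:
  β = 0.500: g = 0.1105, g' = -0.582 → β = 0.690
  β = 0.690: g = -0.0058, g' = -0.664 → β = 0.681
Converged at β = 0.681.

β = 0.681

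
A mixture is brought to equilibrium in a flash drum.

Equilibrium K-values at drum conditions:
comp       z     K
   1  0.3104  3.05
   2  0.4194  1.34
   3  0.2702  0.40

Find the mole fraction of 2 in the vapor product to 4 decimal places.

Newton–Raphson from ψ = 0.5:
  ψ = 0.5000: g = 0.20451, g' = -0.5520 → ψ = 0.8705
  ψ = 0.8705: g = -0.00080, g' = -0.6233 → ψ = 0.8692
Converged at ψ = 0.8692.
Compositions from xᵢ = zᵢ/(1+ψ(Kᵢ−1)), yᵢ = Kᵢxᵢ:
  1: x = 0.1116, y = 0.3403
  2: x = 0.3237, y = 0.4338
  3: x = 0.5647, y = 0.2259

y_2 = 0.4338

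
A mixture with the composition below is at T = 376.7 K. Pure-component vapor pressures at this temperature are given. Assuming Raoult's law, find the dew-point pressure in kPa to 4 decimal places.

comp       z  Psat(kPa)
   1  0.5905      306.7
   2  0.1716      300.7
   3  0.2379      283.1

Pdew = 299.7295 kPa

At the dew point ψ → 1, so Σzᵢ/Kᵢ = 1 with Kᵢ = Pᵢˢᵃᵗ/P ⇒ 1/P = Σzᵢ/Pᵢˢᵃᵗ.
1/P = 0.5905/306.7 + 0.1716/300.7 + 0.2379/283.1 = 0.0033363 ⇒ P = 299.7295 kPa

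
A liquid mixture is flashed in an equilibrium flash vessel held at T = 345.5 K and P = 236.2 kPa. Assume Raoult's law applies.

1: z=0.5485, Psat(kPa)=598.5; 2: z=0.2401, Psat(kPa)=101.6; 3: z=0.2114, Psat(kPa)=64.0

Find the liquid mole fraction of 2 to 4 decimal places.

x_2 = 0.3496

Raoult's law: Kᵢ = Pᵢˢᵃᵗ/P = Pᵢˢᵃᵗ/236.2.
  K_1 = 598.5/236.2 = 2.533870, K_2 = 101.6/236.2 = 0.430144, K_3 = 64.0/236.2 = 0.270957
Rachford–Rice: g(ψ) = Σ zᵢ(Kᵢ−1)/(1+ψ(Kᵢ−1)) = 0.
Check two-phase: ΣzᵢKᵢ = 1.5504 > 1 and Σzᵢ/Kᵢ = 1.5549 > 1, so g(0) = 0.5504 > 0 and g(1) = -0.5549 < 0.
Newton iteration, ψ⁰ = 0.5:
  ψ = 0.5000: g = 0.04228, g' = -0.8441 → ψ = 0.5501
  ψ = 0.5501: g = -0.00030, g' = -0.8582 → ψ = 0.5497
Converged at ψ = 0.5497.
Compositions from xᵢ = zᵢ/(1+ψ(Kᵢ−1)), yᵢ = Kᵢxᵢ:
  1: x = 0.2976, y = 0.7540
  2: x = 0.3496, y = 0.1504
  3: x = 0.3528, y = 0.0956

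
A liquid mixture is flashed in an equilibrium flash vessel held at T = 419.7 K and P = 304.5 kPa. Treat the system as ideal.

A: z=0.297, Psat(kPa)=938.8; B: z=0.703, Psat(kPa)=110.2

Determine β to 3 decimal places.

β = 0.128

Raoult's law: Kᵢ = Pᵢˢᵃᵗ/P = Pᵢˢᵃᵗ/304.5.
  K_A = 938.8/304.5 = 3.08309, K_B = 110.2/304.5 = 0.36190
Newton iteration, β⁰ = 0.63:
  β = 0.630: g = -0.4826, g' = -1.041 → β = 0.167
  β = 0.167: g = -0.0427, g' = -1.069 → β = 0.127
  β = 0.127: g = 0.0015, g' = -1.146 → β = 0.128
Converged at β = 0.128.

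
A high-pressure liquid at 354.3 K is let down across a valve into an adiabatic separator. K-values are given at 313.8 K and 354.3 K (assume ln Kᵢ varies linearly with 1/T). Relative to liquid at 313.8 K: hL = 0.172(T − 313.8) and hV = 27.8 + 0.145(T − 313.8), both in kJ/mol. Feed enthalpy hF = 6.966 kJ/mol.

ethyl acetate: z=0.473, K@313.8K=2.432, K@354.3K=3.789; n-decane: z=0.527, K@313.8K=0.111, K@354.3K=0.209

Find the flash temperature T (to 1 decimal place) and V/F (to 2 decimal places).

Adiabatic flash: solve Rachford–Rice at each trial T, then check hF = ψ·hV(T) + (1−ψ)·hL(T).
  T = 313.8 K: K = (2.432, 0.111), RR gives ψ = 0.164, H_out = 4.560 kJ/mol
  T = 354.3 K: K = (3.789, 0.209), RR gives ψ = 0.409, H_out = 17.890 kJ/mol
  T = 334.1 K: K = (3.078, 0.155), RR gives ψ = 0.306, H_out = 11.843 kJ/mol
  T = 324.0 K: K = (2.748, 0.132), RR gives ψ = 0.244, H_out = 8.457 kJ/mol
  T = 318.9 K: K = (2.588, 0.121), RR gives ψ = 0.206, H_out = 6.585 kJ/mol
  T = 321.4 K: K = (2.666, 0.127), RR gives ψ = 0.225, H_out = 7.519 kJ/mol
  T = 320.1 K: K = (2.625, 0.124), RR gives ψ = 0.215, H_out = 7.038 kJ/mol
Linear interpolation between T = 318.9 (H_out = 6.585) and T = 320.1 (H_out = 7.038) on hF = 6.966 gives T ≈ 319.9 K, at which ψ = 0.21.

T = 319.9 K, V/F = 0.21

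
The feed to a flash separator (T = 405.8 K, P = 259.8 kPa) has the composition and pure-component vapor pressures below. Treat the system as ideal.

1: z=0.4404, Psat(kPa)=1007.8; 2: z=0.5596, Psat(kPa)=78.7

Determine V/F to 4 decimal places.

Raoult's law: Kᵢ = Pᵢˢᵃᵗ/P = Pᵢˢᵃᵗ/259.8.
  K_1 = 1007.8/259.8 = 3.879138, K_2 = 78.7/259.8 = 0.302925
Material balance + equilibrium reduce to Σ zᵢ(Kᵢ−1)/(1+V/F(Kᵢ−1)) = 0.
Feasibility: ΣzᵢKᵢ = 1.8779, Σzᵢ/Kᵢ = 1.9609 — both > 1, two phases present.
Binary case is linear: z₁(K₁−1)(1+V/F(K₂−1)) + z₂(K₂−1)(1+V/F(K₁−1)) = 0
⇒ V/F = [z₁(K₁−1)+z₂(K₂−1)] / [−(K₁−1)(K₂−1)] = 0.87789/2.00697 = 0.4374

V/F = 0.4374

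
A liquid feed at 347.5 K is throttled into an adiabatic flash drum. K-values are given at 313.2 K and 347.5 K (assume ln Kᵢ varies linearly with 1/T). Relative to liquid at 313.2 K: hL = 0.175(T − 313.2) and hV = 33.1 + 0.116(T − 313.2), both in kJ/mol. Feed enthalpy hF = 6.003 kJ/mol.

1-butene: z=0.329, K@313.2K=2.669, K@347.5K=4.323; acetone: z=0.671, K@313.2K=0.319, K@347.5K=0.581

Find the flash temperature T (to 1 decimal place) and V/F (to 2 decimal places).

Adiabatic flash: solve Rachford–Rice at each trial T, then check hF = ψ·hV(T) + (1−ψ)·hL(T).
  T = 313.2 K: K = (2.669, 0.319), RR gives ψ = 0.081, H_out = 2.684 kJ/mol
  T = 347.5 K: K = (4.323, 0.581), RR gives ψ = 0.583, H_out = 24.129 kJ/mol
  T = 330.4 K: K = (3.442, 0.438), RR gives ψ = 0.310, H_out = 12.965 kJ/mol
  T = 321.8 K: K = (3.041, 0.375), RR gives ψ = 0.198, H_out = 7.954 kJ/mol
  T = 317.5 K: K = (2.852, 0.346), RR gives ψ = 0.141, H_out = 5.382 kJ/mol
  T = 319.6 K: K = (2.943, 0.360), RR gives ψ = 0.169, H_out = 6.650 kJ/mol
Linear interpolation between T = 317.5 (H_out = 5.382) and T = 319.6 (H_out = 6.650) on hF = 6.003 gives T ≈ 318.5 K, at which ψ = 0.15.

T = 318.5 K, V/F = 0.15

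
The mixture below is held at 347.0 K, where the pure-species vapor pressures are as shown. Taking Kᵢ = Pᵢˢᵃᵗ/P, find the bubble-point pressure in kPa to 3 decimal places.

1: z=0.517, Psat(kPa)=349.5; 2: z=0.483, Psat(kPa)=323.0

At the bubble point ψ → 0, so ΣzᵢKᵢ = 1 with Kᵢ = Pᵢˢᵃᵗ/P ⇒ P = ΣzᵢPᵢˢᵃᵗ.
P = 0.517·349.5 + 0.483·323.0 = 336.701 kPa

Pbub = 336.701 kPa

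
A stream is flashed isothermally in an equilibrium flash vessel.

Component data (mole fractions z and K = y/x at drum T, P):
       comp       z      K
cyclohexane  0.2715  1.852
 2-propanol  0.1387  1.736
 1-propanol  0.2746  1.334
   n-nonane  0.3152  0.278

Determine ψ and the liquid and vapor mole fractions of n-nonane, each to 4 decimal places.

Rachford–Rice: g(ψ) = Σ zᵢ(Kᵢ−1)/(1+ψ(Kᵢ−1)) = 0.
Feasibility: ΣzᵢKᵢ = 1.1975, Σzᵢ/Kᵢ = 1.5662 — both > 1, two phases present.
Iterate (Newton) starting at ψ = 0.54:
  ψ = 0.5400: g = -0.06382, g' = -0.5943 → ψ = 0.4326
  ψ = 0.4326: g = -0.00436, g' = -0.5193 → ψ = 0.4242
Converged at ψ = 0.4242.
Compositions from xᵢ = zᵢ/(1+ψ(Kᵢ−1)), yᵢ = Kᵢxᵢ:
  cyclohexane: x = 0.1994, y = 0.3693
  2-propanol: x = 0.1057, y = 0.1835
  1-propanol: x = 0.2405, y = 0.3209
  n-nonane: x = 0.4544, y = 0.1263

ψ = 0.4242, x_n-nonane = 0.4544, y_n-nonane = 0.1263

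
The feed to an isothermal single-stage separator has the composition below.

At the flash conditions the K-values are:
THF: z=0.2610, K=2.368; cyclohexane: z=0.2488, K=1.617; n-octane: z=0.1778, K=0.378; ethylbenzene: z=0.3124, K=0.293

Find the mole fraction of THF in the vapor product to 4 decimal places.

y_THF = 0.4607

Material balance + equilibrium reduce to Σ zᵢ(Kᵢ−1)/(1+V/F(Kᵢ−1)) = 0.
Feasibility: ΣzᵢKᵢ = 1.1791, Σzᵢ/Kᵢ = 1.8007 — both > 1, two phases present.
Iterate (Newton) starting at V/F = 0.5:
  V/F = 0.5000: g = -0.17280, g' = -0.7461 → V/F = 0.2684
  V/F = 0.2684: g = -0.01248, g' = -0.6680 → V/F = 0.2497
Converged at V/F = 0.2497.
Compositions from xᵢ = zᵢ/(1+V/F(Kᵢ−1)), yᵢ = Kᵢxᵢ:
  THF: x = 0.1945, y = 0.4607
  cyclohexane: x = 0.2156, y = 0.3486
  n-octane: x = 0.2105, y = 0.0796
  ethylbenzene: x = 0.3794, y = 0.1112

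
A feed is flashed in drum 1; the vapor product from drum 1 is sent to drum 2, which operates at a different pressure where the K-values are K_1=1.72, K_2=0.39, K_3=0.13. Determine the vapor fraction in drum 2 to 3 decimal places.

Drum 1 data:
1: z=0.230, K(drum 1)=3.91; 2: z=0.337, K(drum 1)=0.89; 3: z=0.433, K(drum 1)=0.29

Drum 1:
Newton–Raphson from ψ₁ = 0.5:
  ψ₁ = 0.500: g = -0.2432, g' = -0.852 → ψ₁ = 0.215
  ψ₁ = 0.215: g = 0.0113, g' = -1.046 → ψ₁ = 0.225
  ψ₁ = 0.225: g = 0.0001, g' = -1.024 → ψ₁ = 0.226
Converged at ψ₁ = 0.226.
Drum-1 compositions:
  1: x = 0.139, y = 0.543
  2: x = 0.346, y = 0.308
  3: x = 0.516, y = 0.150
Drum-2 feed = drum-1 vapor: z₂ = (0.5429, 0.3076, 0.1495).
Drum 2:
Rachford–Rice: g(ψ₂) = Σ zᵢ(Kᵢ−1)/(1+ψ₂(Kᵢ−1)) = 0.
g(0) = ΣzᵢKᵢ − 1 = 0.073 and g(1) = 1 − Σzᵢ/Kᵢ = -1.254, so a root lies in (0, 1).
Newton–Raphson from ψ₂ = 0.5:
  ψ₂ = 0.500: g = -0.2127, g' = -0.744 → ψ₂ = 0.214
  ψ₂ = 0.214: g = -0.0369, g' = -0.534 → ψ₂ = 0.145
  ψ₂ = 0.145: g = -0.0006, g' = -0.517 → ψ₂ = 0.144
Converged at ψ₂ = 0.144.
  1: x = 0.492, y = 0.846
  2: x = 0.337, y = 0.131
  3: x = 0.171, y = 0.022

V/F (drum 2) = 0.144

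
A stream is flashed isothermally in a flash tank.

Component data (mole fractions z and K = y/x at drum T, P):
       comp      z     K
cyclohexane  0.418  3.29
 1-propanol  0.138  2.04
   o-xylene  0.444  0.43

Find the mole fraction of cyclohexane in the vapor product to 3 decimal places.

Newton iteration, V/F⁰ = 0.5:
  V/F = 0.500: g = 0.1867, g' = -0.823 → V/F = 0.727
  V/F = 0.727: g = 0.0089, g' = -0.778 → V/F = 0.738
Converged at V/F = 0.738.
Compositions from xᵢ = zᵢ/(1+V/F(Kᵢ−1)), yᵢ = Kᵢxᵢ:
  cyclohexane: x = 0.155, y = 0.511
  1-propanol: x = 0.078, y = 0.159
  o-xylene: x = 0.767, y = 0.330

y_cyclohexane = 0.511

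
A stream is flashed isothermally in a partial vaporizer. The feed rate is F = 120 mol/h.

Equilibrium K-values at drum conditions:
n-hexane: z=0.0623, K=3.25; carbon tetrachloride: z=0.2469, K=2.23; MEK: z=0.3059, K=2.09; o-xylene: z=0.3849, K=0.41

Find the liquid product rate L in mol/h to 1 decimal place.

Let ψ = V/F and solve Σ zᵢ(Kᵢ−1)/(1+ψ(Kᵢ−1)) = 0.
Feasibility: ΣzᵢKᵢ = 1.5502, Σzᵢ/Kᵢ = 1.2150 — both > 1, two phases present.
Newton iteration, ψ⁰ = 0.31:
  ψ = 0.3100: g = 0.27373, g' = -0.7089 → ψ = 0.6961
  ψ = 0.6961: g = 0.02245, g' = -0.6596 → ψ = 0.7301
  ψ = 0.7301: g = -0.00025, g' = -0.6751 → ψ = 0.7298
Converged at ψ = 0.7298.
Then V = ψ·F = 0.7298·120 = 87.6 mol/h and L = F − V = 32.4 mol/h.

L = 32.4 mol/h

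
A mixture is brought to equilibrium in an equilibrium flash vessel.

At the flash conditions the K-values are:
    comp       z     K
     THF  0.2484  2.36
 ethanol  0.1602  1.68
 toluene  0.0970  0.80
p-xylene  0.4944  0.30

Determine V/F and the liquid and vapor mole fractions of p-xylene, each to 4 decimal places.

V/F = 0.1106, x_p-xylene = 0.5359, y_p-xylene = 0.1608

Newton iteration, V/F⁰ = 0.5:
  V/F = 0.5000: g = -0.27161, g' = -0.7822 → V/F = 0.1528
  V/F = 0.1528: g = -0.02914, g' = -0.6836 → V/F = 0.1101
  V/F = 0.1101: g = 0.00033, g' = -0.7001 → V/F = 0.1106
Converged at V/F = 0.1106.
Compositions from xᵢ = zᵢ/(1+V/F(Kᵢ−1)), yᵢ = Kᵢxᵢ:
  THF: x = 0.2159, y = 0.5096
  ethanol: x = 0.1490, y = 0.2503
  toluene: x = 0.0992, y = 0.0794
  p-xylene: x = 0.5359, y = 0.1608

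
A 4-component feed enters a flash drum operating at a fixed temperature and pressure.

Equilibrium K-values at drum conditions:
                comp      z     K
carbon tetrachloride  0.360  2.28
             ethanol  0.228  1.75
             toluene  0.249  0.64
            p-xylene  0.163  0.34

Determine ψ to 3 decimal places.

Rachford–Rice: g(ψ) = Σ zᵢ(Kᵢ−1)/(1+ψ(Kᵢ−1)) = 0.
Check two-phase: ΣzᵢKᵢ = 1.435 > 1 and Σzᵢ/Kᵢ = 1.157 > 1, so g(0) = 0.435 > 0 and g(1) = -0.157 < 0.
Newton–Raphson from ψ = 0.5:
  ψ = 0.500: g = 0.1355, g' = -0.493 → ψ = 0.775
  ψ = 0.775: g = -0.0049, g' = -0.559 → ψ = 0.766
Converged at ψ = 0.766.

ψ = 0.766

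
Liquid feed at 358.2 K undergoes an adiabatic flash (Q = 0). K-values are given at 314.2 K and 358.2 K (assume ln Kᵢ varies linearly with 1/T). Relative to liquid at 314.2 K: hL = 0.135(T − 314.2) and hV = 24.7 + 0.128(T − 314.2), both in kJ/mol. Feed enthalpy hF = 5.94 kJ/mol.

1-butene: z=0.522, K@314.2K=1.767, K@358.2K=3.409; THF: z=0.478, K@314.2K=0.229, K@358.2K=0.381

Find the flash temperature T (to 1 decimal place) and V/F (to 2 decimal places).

Adiabatic flash: solve Rachford–Rice at each trial T, then check hF = ψ·hV(T) + (1−ψ)·hL(T).
  T = 314.2 K: K = (1.767, 0.229), RR gives ψ = 0.054, H_out = 1.330 kJ/mol
  T = 358.2 K: K = (3.409, 0.381), RR gives ψ = 0.645, H_out = 21.670 kJ/mol
  T = 336.2 K: K = (2.508, 0.300), RR gives ψ = 0.429, H_out = 13.501 kJ/mol
  T = 325.2 K: K = (2.118, 0.263), RR gives ψ = 0.281, H_out = 8.404 kJ/mol
  T = 319.7 K: K = (1.937, 0.246), RR gives ψ = 0.182, H_out = 5.238 kJ/mol
  T = 322.4 K: K = (2.025, 0.254), RR gives ψ = 0.234, H_out = 6.864 kJ/mol
  T = 321.0 K: K = (1.979, 0.250), RR gives ψ = 0.208, H_out = 6.040 kJ/mol
Linear interpolation between T = 319.7 (H_out = 5.238) and T = 321.0 (H_out = 6.040) on hF = 5.94 gives T ≈ 320.8 K, at which ψ = 0.20.

T = 320.8 K, V/F = 0.20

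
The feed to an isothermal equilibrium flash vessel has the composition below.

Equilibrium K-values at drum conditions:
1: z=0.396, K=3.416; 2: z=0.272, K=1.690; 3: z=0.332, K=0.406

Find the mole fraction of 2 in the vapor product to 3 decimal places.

Rachford–Rice: g(β) = Σ zᵢ(Kᵢ−1)/(1+β(Kᵢ−1)) = 0.
g(0) = ΣzᵢKᵢ − 1 = 0.947 and g(1) = 1 − Σzᵢ/Kᵢ = -0.095, so a root lies in (0, 1).
Newton iteration, β⁰ = 0.39:
  β = 0.390: g = 0.3838, g' = -0.892 → β = 0.820
  β = 0.820: g = 0.0559, g' = -0.758 → β = 0.894
  β = 0.894: g = -0.0019, g' = -0.814 → β = 0.892
Converged at β = 0.892.
Compositions from xᵢ = zᵢ/(1+β(Kᵢ−1)), yᵢ = Kᵢxᵢ:
  1: x = 0.126, y = 0.429
  2: x = 0.168, y = 0.285
  3: x = 0.706, y = 0.287

y_2 = 0.285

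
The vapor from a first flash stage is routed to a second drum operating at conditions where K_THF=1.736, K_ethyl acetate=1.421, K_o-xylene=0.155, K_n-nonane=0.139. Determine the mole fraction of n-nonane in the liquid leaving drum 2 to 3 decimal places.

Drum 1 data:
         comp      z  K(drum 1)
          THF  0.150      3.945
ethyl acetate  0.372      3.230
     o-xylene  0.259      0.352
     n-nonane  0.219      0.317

x_n-nonane (drum 2) = 0.165

Drum 1:
Newton–Raphson from ψ₁ = 0.5:
  ψ₁ = 0.500: g = 0.0955, g' = -1.100 → ψ₁ = 0.587
  ψ₁ = 0.587: g = 0.0008, g' = -1.090 → ψ₁ = 0.588
Converged at ψ₁ = 0.588.
Drum-1 compositions:
  THF: x = 0.055, y = 0.217
  ethyl acetate: x = 0.161, y = 0.520
  o-xylene: x = 0.418, y = 0.147
  n-nonane: x = 0.366, y = 0.116
Drum-2 feed = drum-1 vapor: z₂ = (0.2167, 0.5201, 0.1472, 0.1160).
Drum 2:
Newton iteration, ψ₂⁰ = 0.5:
  ψ₂ = 0.500: g = -0.0932, g' = -0.706 → ψ₂ = 0.368
  ψ₂ = 0.368: g = -0.0115, g' = -0.547 → ψ₂ = 0.347
  ψ₂ = 0.347: g = -0.0002, g' = -0.530 → ψ₂ = 0.346
Converged at ψ₂ = 0.346.
  THF: x = 0.173, y = 0.300
  ethyl acetate: x = 0.454, y = 0.645
  o-xylene: x = 0.208, y = 0.032
  n-nonane: x = 0.165, y = 0.023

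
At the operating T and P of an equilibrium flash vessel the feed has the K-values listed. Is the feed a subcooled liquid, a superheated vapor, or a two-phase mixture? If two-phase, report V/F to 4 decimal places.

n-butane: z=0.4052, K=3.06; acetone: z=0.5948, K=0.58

ΣzᵢKᵢ = 1.5849; Σzᵢ/Kᵢ = 1.1579.
Both exceed 1, so a two-phase solution exists.
Rachford–Rice: g(ψ) = Σ zᵢ(Kᵢ−1)/(1+ψ(Kᵢ−1)) = 0.
Binary case is linear: z₁(K₁−1)(1+ψ(K₂−1)) + z₂(K₂−1)(1+ψ(K₁−1)) = 0
⇒ ψ = [z₁(K₁−1)+z₂(K₂−1)] / [−(K₁−1)(K₂−1)] = 0.58490/0.86520 = 0.6760

two-phase, V/F = 0.6760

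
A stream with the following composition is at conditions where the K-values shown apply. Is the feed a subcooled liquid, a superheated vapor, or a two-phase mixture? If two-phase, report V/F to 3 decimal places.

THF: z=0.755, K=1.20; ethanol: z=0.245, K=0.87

superheated vapor

ΣzᵢKᵢ = 1.119; Σzᵢ/Kᵢ = 0.911.
Since Σzᵢ/Kᵢ < 1 the mixture is above its dew point — single vapor phase.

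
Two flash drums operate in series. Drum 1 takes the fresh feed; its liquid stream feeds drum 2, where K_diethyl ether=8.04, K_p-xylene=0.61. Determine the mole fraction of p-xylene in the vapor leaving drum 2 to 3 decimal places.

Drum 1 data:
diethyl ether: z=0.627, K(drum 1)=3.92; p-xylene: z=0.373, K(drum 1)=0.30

Drum 1:
Let ψ₁ = V/F and solve Σ zᵢ(Kᵢ−1)/(1+ψ₁(Kᵢ−1)) = 0.
Check two-phase: ΣzᵢKᵢ = 2.570 > 1 and Σzᵢ/Kᵢ = 1.403 > 1, so g(0) = 1.570 > 0 and g(1) = -0.403 < 0.
Binary case is linear: z₁(K₁−1)(1+ψ₁(K₂−1)) + z₂(K₂−1)(1+ψ₁(K₁−1)) = 0
⇒ ψ₁ = [z₁(K₁−1)+z₂(K₂−1)] / [−(K₁−1)(K₂−1)] = 1.5697/2.0440 = 0.768
Drum-1 compositions:
  diethyl ether: x = 0.193, y = 0.758
  p-xylene: x = 0.807, y = 0.242
Drum-2 feed = drum-1 liquid: z₂ = (0.1934, 0.8066).
Drum 2:
Let ψ₂ = V/F and solve Σ zᵢ(Kᵢ−1)/(1+ψ₂(Kᵢ−1)) = 0.
Check two-phase: ΣzᵢKᵢ = 2.047 > 1 and Σzᵢ/Kᵢ = 1.346 > 1, so g(0) = 1.047 > 0 and g(1) = -0.346 < 0.
Binary case is linear: z₁(K₁−1)(1+ψ₂(K₂−1)) + z₂(K₂−1)(1+ψ₂(K₁−1)) = 0
⇒ ψ₂ = [z₁(K₁−1)+z₂(K₂−1)] / [−(K₁−1)(K₂−1)] = 1.0467/2.7456 = 0.381
  diethyl ether: x = 0.052, y = 0.422
  p-xylene: x = 0.948, y = 0.578

y_p-xylene (drum 2) = 0.578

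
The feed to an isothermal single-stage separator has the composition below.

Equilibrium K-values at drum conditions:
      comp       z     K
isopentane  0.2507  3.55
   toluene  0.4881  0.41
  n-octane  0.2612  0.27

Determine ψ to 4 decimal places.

Material balance + equilibrium reduce to Σ zᵢ(Kᵢ−1)/(1+ψ(Kᵢ−1)) = 0.
Feasibility: ΣzᵢKᵢ = 1.1606, Σzᵢ/Kᵢ = 2.2285 — both > 1, two phases present.
Newton iteration, ψ⁰ = 0.5:
  ψ = 0.5000: g = -0.42775, g' = -1.0020 → ψ = 0.0731
  ψ = 0.0731: g = 0.03644, g' = -1.4990 → ψ = 0.0974
  ψ = 0.0974: g = 0.00126, g' = -1.3985 → ψ = 0.0983
Converged at ψ = 0.0983.

ψ = 0.0983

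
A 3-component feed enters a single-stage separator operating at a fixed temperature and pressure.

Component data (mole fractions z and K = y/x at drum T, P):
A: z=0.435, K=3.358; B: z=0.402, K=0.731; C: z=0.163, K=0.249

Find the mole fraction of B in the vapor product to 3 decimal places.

y_B = 0.361

Let ψ = V/F and solve Σ zᵢ(Kᵢ−1)/(1+ψ(Kᵢ−1)) = 0.
Check two-phase: ΣzᵢKᵢ = 1.795 > 1 and Σzᵢ/Kᵢ = 1.334 > 1, so g(0) = 0.795 > 0 and g(1) = -0.334 < 0.
Newton iteration, ψ⁰ = 0.5:
  ψ = 0.500: g = 0.1498, g' = -0.784 → ψ = 0.691
  ψ = 0.691: g = 0.0028, g' = -0.791 → ψ = 0.695
Converged at ψ = 0.695.
Compositions from xᵢ = zᵢ/(1+ψ(Kᵢ−1)), yᵢ = Kᵢxᵢ:
  A: x = 0.165, y = 0.554
  B: x = 0.494, y = 0.361
  C: x = 0.341, y = 0.085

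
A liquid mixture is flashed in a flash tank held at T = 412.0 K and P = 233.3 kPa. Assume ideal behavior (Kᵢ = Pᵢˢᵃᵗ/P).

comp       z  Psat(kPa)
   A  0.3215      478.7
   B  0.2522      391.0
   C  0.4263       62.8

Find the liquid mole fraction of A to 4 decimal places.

Raoult's law: Kᵢ = Pᵢˢᵃᵗ/P = Pᵢˢᵃᵗ/233.3.
  K_A = 478.7/233.3 = 2.051865, K_B = 391.0/233.3 = 1.675954, K_C = 62.8/233.3 = 0.269181
Iterate (Newton) starting at β = 0.5:
  β = 0.5000: g = -0.14191, g' = -0.7825 → β = 0.3186
  β = 0.3186: g = -0.01258, g' = -0.6644 → β = 0.2997
  β = 0.2997: g = -0.00006, g' = -0.6586 → β = 0.2996
Converged at β = 0.2996.
Compositions from xᵢ = zᵢ/(1+β(Kᵢ−1)), yᵢ = Kᵢxᵢ:
  A: x = 0.2445, y = 0.5016
  B: x = 0.2097, y = 0.3515
  C: x = 0.5458, y = 0.1469

x_A = 0.2445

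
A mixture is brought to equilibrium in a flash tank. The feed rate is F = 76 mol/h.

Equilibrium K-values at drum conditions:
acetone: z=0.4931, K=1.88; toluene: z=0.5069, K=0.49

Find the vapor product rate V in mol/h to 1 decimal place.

Iterate (Newton) starting at β = 0.63:
  β = 0.6300: g = -0.10174, g' = -0.4443 → β = 0.4010
  β = 0.4010: g = -0.00423, g' = -0.4170 → β = 0.3908
Converged at β = 0.3908.
Then V = β·F = 0.3908·76 = 29.7 mol/h and L = F − V = 46.3 mol/h.

V = 29.7 mol/h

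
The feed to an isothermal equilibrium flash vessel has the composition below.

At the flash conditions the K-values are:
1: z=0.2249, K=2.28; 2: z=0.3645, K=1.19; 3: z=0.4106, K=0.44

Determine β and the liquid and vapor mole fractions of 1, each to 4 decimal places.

β = 0.2927, x_1 = 0.1636, y_1 = 0.3730

Let β = V/F and solve Σ zᵢ(Kᵢ−1)/(1+β(Kᵢ−1)) = 0.
Feasibility: ΣzᵢKᵢ = 1.1272, Σzᵢ/Kᵢ = 1.3381 — both > 1, two phases present.
Newton iteration, β⁰ = 0.64:
  β = 0.6400: g = -0.13839, g' = -0.4346 → β = 0.3216
  β = 0.3216: g = -0.01124, g' = -0.3881 → β = 0.2926
  β = 0.2926: g = 0.00004, g' = -0.3910 → β = 0.2927
Converged at β = 0.2927.
Compositions from xᵢ = zᵢ/(1+β(Kᵢ−1)), yᵢ = Kᵢxᵢ:
  1: x = 0.1636, y = 0.3730
  2: x = 0.3453, y = 0.4109
  3: x = 0.4911, y = 0.2161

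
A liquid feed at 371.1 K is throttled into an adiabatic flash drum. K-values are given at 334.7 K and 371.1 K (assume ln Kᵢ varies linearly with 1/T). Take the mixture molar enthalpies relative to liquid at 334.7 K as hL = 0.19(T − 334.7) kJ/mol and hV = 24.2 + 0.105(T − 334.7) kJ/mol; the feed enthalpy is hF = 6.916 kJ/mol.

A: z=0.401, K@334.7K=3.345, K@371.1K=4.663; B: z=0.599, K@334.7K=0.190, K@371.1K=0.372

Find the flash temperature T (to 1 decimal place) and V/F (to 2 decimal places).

Adiabatic flash: solve Rachford–Rice at each trial T, then check hF = ψ·hV(T) + (1−ψ)·hL(T).
  T = 334.7 K: K = (3.345, 0.190), RR gives ψ = 0.240, H_out = 5.799 kJ/mol
  T = 371.1 K: K = (4.663, 0.372), RR gives ψ = 0.475, H_out = 16.942 kJ/mol
  T = 352.9 K: K = (3.983, 0.271), RR gives ψ = 0.349, H_out = 11.362 kJ/mol
  T = 343.8 K: K = (3.659, 0.228), RR gives ψ = 0.294, H_out = 8.616 kJ/mol
  T = 339.2 K: K = (3.499, 0.208), RR gives ψ = 0.267, H_out = 7.206 kJ/mol
  T = 336.9 K: K = (3.420, 0.199), RR gives ψ = 0.253, H_out = 6.491 kJ/mol
Linear interpolation between T = 336.9 (H_out = 6.491) and T = 339.2 (H_out = 7.206) on hF = 6.916 gives T ≈ 338.3 K, at which ψ = 0.26.

T = 338.3 K, V/F = 0.26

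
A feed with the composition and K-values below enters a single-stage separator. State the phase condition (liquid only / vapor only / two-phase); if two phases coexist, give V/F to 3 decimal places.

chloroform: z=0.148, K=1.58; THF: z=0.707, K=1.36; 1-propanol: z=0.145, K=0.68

vapor only

ΣzᵢKᵢ = 1.294; Σzᵢ/Kᵢ = 0.827.
Since Σzᵢ/Kᵢ < 1 the mixture is above its dew point — single vapor phase.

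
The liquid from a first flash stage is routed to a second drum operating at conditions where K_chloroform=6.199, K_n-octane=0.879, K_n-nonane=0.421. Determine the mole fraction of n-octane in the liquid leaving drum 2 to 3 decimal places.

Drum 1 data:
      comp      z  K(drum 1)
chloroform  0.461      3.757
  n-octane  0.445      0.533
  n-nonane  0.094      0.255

Drum 1:
Material balance + equilibrium reduce to Σ zᵢ(Kᵢ−1)/(1+ψ₁(Kᵢ−1)) = 0.
g(0) = ΣzᵢKᵢ − 1 = 0.993 and g(1) = 1 − Σzᵢ/Kᵢ = -0.326, so a root lies in (0, 1).
Iterate (Newton) starting at ψ₁ = 0.33:
  ψ₁ = 0.330: g = 0.3270, g' = -1.188 → ψ₁ = 0.605
  ψ₁ = 0.605: g = 0.0591, g' = -0.854 → ψ₁ = 0.674
  ψ₁ = 0.674: g = 0.0004, g' = -0.846 → ψ₁ = 0.675
Converged at ψ₁ = 0.675.
Drum-1 compositions:
  chloroform: x = 0.161, y = 0.605
  n-octane: x = 0.650, y = 0.346
  n-nonane: x = 0.189, y = 0.048
Drum-2 feed = drum-1 liquid: z₂ = (0.1612, 0.6498, 0.1891).
Drum 2:
Let ψ₂ = V/F and solve Σ zᵢ(Kᵢ−1)/(1+ψ₂(Kᵢ−1)) = 0.
Feasibility: ΣzᵢKᵢ = 1.650, Σzᵢ/Kᵢ = 1.214 — both > 1, two phases present.
Newton–Raphson from ψ₂ = 0.5:
  ψ₂ = 0.500: g = -0.0050, g' = -0.473 → ψ₂ = 0.489
  ψ₂ = 0.489: g = 0.0000, g' = -0.481 → ψ₂ = 0.490
Converged at ψ₂ = 0.490.
  chloroform: x = 0.045, y = 0.282
  n-octane: x = 0.691, y = 0.607
  n-nonane: x = 0.264, y = 0.111

x_n-octane (drum 2) = 0.691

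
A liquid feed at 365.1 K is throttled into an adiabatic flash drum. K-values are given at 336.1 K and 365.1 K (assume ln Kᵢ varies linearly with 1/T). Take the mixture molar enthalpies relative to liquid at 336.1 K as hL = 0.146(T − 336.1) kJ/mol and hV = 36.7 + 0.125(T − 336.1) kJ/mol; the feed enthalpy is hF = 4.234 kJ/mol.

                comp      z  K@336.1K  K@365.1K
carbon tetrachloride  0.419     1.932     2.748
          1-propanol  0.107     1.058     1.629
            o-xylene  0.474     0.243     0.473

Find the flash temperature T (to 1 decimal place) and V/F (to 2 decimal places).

T = 338.2 K, V/F = 0.11

Adiabatic flash: solve Rachford–Rice at each trial T, then check hF = ψ·hV(T) + (1−ψ)·hL(T).
  T = 336.1 K: K = (1.932, 1.058, 0.243), RR gives ψ = 0.060, H_out = 2.209 kJ/mol
  T = 365.1 K: K = (2.748, 1.629, 0.473), RR gives ψ = 0.668, H_out = 28.328 kJ/mol
  T = 350.6 K: K = (2.321, 1.325, 0.344), RR gives ψ = 0.358, H_out = 15.162 kJ/mol
  T = 343.4 K: K = (2.123, 1.188, 0.290), RR gives ψ = 0.217, H_out = 9.000 kJ/mol
  T = 339.8 K: K = (2.028, 1.122, 0.266), RR gives ψ = 0.143, H_out = 5.761 kJ/mol
  T = 338.0 K: K = (1.981, 1.091, 0.255), RR gives ψ = 0.103, H_out = 4.067 kJ/mol
Linear interpolation between T = 338.0 (H_out = 4.067) and T = 339.8 (H_out = 5.761) on hF = 4.234 gives T ≈ 338.2 K, at which ψ = 0.11.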